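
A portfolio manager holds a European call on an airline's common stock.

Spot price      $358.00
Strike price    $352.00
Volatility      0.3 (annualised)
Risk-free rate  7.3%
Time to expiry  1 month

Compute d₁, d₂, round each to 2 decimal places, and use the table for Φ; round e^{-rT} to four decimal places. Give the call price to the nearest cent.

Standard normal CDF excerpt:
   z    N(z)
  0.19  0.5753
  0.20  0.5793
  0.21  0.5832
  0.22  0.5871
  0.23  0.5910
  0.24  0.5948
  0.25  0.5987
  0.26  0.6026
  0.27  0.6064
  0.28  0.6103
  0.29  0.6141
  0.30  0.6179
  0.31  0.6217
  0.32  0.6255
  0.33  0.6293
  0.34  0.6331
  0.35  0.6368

$17.17

T = 0.08333;  σ√T = 0.0866
d₁ = [ln(358/352) + (0.073 + ½·0.3²)·0.08333] / (σ√T) = (0.0169 + 0.0098) / 0.0866 = 0.3087 ⇒ 0.31
d₂ = 0.3087 − 0.0866 = 0.2221 ⇒ 0.22
exp(−rT) = exp(−0.073·0.08333) = 0.9939
N(d₁) = N(0.31) = 0.6217;  N(d₂) = N(0.22) = 0.5871
C = 358·0.6217 − 352·0.9939·0.5871 = 222.5686 − 205.3986 = 17.1700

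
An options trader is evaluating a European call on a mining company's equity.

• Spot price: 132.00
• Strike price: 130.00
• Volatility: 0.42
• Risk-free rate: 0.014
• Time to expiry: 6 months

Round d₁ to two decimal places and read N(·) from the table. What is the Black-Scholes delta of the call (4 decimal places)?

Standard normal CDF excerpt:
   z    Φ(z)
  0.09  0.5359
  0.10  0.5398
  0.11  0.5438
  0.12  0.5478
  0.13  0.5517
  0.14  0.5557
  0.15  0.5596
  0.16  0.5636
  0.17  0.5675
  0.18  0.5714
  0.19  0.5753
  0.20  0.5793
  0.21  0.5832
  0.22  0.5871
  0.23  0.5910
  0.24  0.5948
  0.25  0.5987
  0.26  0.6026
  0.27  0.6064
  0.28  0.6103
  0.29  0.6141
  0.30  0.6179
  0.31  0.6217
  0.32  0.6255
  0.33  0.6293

0.5871

T = 0.5;  σ√T = 0.2970
d₁ = [ln(132/130) + (0.014 + 0.42²/2)·0.5] / 0.2970 = [0.0153 + 0.0511] / 0.2970 = 0.2235 ≈ 0.22
N(d₁) = N(0.22) = 0.5871
Δ_call = N(d₁) = 0.5871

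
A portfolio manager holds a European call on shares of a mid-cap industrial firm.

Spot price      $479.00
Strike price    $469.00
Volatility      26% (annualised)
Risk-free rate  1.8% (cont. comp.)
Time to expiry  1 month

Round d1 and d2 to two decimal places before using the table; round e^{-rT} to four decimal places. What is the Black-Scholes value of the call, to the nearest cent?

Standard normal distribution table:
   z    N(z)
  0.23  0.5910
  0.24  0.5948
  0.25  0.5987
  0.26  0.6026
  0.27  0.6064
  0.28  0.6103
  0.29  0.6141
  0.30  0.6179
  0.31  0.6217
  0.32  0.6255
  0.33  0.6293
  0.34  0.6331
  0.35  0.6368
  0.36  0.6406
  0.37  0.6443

$21.06

σ√T = 0.26·√0.08333 = 0.0751
d₁ = [ln(479/469) + (0.018 + ½·0.26²)·0.08333] / (σ√T) = (0.0211 + 0.0043) / 0.0751 = 0.3386 ≈ 0.34
d₂ = 0.3386 − 0.0751 = 0.2636 ≈ 0.26
e^(−rT) = e^(−0.018·0.08333) = 0.9985
C = 479·N(0.34) − 469·0.9985·N(0.26) = 479·0.6331 − 469·0.9985·0.6026 = 303.2549 − 282.1955 = 21.0594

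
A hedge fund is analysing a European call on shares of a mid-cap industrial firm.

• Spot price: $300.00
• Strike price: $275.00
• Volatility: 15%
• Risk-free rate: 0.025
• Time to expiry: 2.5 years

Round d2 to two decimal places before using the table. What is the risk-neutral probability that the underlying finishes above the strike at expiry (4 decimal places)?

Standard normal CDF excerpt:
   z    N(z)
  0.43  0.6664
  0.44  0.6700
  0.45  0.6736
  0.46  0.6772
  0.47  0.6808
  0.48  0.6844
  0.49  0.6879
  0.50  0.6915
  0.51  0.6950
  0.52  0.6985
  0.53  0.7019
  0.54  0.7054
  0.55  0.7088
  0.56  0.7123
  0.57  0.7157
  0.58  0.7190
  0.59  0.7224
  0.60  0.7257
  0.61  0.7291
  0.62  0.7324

σ√T = 0.15·√2.5 = 0.2372
d₁ = [ln(300/275) + (0.025 + 0.15²/2)·2.5] / 0.2372 = [0.0870 + 0.0906] / 0.2372 = 0.7490 which rounds to 0.75
d₂ = d₁ − σ√T = 0.7490 − 0.2372 = 0.5118 which rounds to 0.51
Pr(exercise) under Q = N(d₂) = 0.6950

0.6950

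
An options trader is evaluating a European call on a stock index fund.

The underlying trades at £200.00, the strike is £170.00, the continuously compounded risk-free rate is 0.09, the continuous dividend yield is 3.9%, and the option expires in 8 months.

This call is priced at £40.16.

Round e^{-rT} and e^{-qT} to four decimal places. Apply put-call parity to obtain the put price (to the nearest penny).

£5.41

exp(−qT) = exp(−0.039·0.6667) = 0.9743;  exp(−rT) = exp(−0.09·0.6667) = 0.9418
Put-call parity: C − P = S·e^(−qT) − K·e^(−rT) = 200·0.9743 − 170·0.9418 = 194.8600 − 160.1060 = 34.7540
P = C − (C − P) = 40.16 − (34.7540) = 5.4060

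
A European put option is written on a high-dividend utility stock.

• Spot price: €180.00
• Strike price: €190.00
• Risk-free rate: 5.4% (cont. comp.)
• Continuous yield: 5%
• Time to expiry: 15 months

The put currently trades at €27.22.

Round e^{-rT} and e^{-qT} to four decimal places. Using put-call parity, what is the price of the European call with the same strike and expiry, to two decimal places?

€18.72

e^(−qT) = e^(−0.05·1.25) = 0.9394;  e^(−rT) = e^(−0.054·1.25) = 0.9347
Put-call parity: C − P = S·e^(−qT) − K·e^(−rT) = 180·0.9394 − 190·0.9347 = 169.0920 − 177.5930 = -8.5010
C = P + (C − P) = 27.22 + (-8.5010) = 18.7190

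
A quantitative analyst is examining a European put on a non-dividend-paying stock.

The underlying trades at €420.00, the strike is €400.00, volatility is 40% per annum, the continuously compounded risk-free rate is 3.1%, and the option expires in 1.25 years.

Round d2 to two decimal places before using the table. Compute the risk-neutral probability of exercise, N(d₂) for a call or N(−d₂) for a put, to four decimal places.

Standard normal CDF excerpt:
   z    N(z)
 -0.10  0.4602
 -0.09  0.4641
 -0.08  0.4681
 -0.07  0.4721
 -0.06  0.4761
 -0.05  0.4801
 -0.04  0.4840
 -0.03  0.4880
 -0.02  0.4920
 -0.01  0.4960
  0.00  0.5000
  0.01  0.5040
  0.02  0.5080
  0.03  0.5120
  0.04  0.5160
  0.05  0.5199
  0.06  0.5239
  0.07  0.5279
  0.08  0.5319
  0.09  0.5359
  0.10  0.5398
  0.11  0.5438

σ√T = 0.4·√1.25 = 0.4472
d₁ = [ln(420/400) + (0.031 + 0.4²/2)·1.25] / 0.4472 = [0.0488 + 0.1388] / 0.4472 = 0.4194 ⇒ 0.42
d₂ = d₁ − σ√T = 0.4194 − 0.4472 = -0.0279 ⇒ -0.03
Risk-neutral Pr[S_T < K] = N(−d₂) = N(0.03) = 0.5120

0.5120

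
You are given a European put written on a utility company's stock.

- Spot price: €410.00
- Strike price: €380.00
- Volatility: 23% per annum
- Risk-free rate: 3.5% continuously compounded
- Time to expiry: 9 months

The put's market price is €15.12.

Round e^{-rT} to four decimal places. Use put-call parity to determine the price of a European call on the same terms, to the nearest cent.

e^(−rT) = e^(−0.035·0.75) = 0.9741
Put-call parity: C − P = S − K·e^(−rT) = 410 − 380·0.9741 = 410 − 370.1580 = 39.8420
C = P + (C − P) = 15.12 + (39.8420) = 54.9620

€54.96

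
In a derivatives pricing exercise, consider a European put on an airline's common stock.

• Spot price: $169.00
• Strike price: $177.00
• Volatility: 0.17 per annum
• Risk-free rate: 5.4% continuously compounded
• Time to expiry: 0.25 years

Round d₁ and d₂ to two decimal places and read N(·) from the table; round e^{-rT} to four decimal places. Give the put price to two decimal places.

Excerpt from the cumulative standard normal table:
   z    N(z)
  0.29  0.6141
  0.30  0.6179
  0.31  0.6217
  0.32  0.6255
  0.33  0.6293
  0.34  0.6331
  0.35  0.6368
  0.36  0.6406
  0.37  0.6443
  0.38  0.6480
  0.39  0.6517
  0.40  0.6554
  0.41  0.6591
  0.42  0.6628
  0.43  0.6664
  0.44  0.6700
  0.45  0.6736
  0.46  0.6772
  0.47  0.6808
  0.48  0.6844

$9.38

σ√T = 0.17 × 0.5000 = 0.0850
d₁ = [ln(169/177) + (0.054 + 0.17²/2)·0.25] / 0.0850 = [-0.0463 + 0.0171] / 0.0850 = -0.3428 ⇒ -0.34
d₂ = d₁ − σ√T = -0.3428 − 0.0850 = -0.4278 ⇒ -0.43
e^(−rT) = e^(−0.054·0.25) = 0.9866
N(−d₂) = N(0.43) = 0.6664;  N(−d₁) = N(0.34) = 0.6331
P = 177·0.9866·0.6664 − 169·0.6331 = 116.3722 − 106.9939 = 9.3783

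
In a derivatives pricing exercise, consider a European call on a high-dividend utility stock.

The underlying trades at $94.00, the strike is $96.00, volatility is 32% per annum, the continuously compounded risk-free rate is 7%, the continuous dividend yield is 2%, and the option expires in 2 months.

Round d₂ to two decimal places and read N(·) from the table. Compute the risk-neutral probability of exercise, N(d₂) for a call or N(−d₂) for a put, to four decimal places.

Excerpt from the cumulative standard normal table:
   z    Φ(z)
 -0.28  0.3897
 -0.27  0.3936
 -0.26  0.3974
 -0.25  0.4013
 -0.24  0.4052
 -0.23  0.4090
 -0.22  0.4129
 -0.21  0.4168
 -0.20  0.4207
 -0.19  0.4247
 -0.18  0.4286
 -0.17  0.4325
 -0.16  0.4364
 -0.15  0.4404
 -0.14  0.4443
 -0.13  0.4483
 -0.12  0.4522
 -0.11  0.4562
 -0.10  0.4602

0.4364

T = 0.1667;  σ√T = 0.1306
d₁ = [ln(94/96) + (0.07 − 0.02 + 0.32²/2)·0.1667] / 0.1306 = [-0.0211 + 0.0169] / 0.1306 = -0.0320 ≈ -0.03
d₂ = d₁ − σ√T = -0.0320 − 0.1306 = -0.1627 ≈ -0.16
Pr(exercise) under Q = N(d₂) = 0.4364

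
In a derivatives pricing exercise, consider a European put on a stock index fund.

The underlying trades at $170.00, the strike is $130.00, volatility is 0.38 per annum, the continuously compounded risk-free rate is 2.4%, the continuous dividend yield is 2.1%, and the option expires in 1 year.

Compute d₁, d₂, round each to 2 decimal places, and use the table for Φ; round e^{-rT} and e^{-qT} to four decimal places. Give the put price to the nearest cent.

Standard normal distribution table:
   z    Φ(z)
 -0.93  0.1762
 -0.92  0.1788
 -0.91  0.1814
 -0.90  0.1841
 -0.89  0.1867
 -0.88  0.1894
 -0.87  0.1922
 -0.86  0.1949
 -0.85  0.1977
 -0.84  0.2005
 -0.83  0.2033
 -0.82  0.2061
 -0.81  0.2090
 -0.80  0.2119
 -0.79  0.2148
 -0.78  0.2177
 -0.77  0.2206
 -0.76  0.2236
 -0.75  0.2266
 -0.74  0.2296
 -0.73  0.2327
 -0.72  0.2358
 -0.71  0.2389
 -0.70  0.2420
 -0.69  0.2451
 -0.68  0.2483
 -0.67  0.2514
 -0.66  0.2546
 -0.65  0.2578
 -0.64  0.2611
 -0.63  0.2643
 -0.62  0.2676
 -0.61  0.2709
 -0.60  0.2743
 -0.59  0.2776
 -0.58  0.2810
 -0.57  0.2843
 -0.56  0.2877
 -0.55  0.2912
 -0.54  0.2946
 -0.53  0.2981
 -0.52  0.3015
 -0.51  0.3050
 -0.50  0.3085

$7.62

σ√T = 0.38·√1 = 0.3800
d₁ = [ln(170/130) + (0.024 − 0.021 + ½·0.38²)·1] / (σ√T) = (0.2683 + 0.0752) / 0.3800 = 0.9039 → 0.90
d₂ = 0.9039 − 0.3800 = 0.5239 → 0.52
e^(−qT) = e^(−0.021·1) = 0.9792;  e^(−rT) = e^(−0.024·1) = 0.9763
N(−d₂) = N(-0.52) = 0.3015;  N(−d₁) = N(-0.90) = 0.1841
P = 130·0.9763·0.3015 − 170·0.9792·0.1841 = 38.2661 − 30.6460 = 7.6201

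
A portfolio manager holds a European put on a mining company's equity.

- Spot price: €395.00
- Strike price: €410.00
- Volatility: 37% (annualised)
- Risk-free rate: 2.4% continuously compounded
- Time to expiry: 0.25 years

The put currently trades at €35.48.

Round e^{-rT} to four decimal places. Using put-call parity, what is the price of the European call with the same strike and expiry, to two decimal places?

exp(−rT) = exp(−0.024·0.25) = 0.9940
Put-call parity: C − P = S − K·e^(−rT) = 395 − 410·0.9940 = 395 − 407.5400 = -12.5400
C = P + (C − P) = 35.48 + (-12.5400) = 22.9400

€22.94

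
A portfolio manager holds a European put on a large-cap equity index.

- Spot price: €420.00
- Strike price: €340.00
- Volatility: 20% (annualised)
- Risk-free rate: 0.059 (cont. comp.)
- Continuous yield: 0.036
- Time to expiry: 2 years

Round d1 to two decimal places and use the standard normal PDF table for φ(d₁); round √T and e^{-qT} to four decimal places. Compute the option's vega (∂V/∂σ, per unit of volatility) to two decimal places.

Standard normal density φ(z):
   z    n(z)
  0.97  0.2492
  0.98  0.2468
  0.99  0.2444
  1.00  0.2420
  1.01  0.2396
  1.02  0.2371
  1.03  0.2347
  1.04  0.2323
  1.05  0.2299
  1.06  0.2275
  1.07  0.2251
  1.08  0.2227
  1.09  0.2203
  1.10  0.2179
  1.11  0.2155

127.06

σ√T = 0.2 × 1.4142 = 0.2828
d₁ = [ln(420/340) + (0.059 − 0.036 + 0.2²/2)·2] / 0.2828 = [0.2113 + 0.0860] / 0.2828 = 1.0511 → 1.05
√T = √2 = 1.4142
φ(d₁) = φ(1.05) = 0.2299
exp(−qT) = exp(−0.036·2) = 0.9305
vega = S·exp(−qT)·φ(d₁)·√T = 420·0.9305·0.2299·1.4142 = 127.0619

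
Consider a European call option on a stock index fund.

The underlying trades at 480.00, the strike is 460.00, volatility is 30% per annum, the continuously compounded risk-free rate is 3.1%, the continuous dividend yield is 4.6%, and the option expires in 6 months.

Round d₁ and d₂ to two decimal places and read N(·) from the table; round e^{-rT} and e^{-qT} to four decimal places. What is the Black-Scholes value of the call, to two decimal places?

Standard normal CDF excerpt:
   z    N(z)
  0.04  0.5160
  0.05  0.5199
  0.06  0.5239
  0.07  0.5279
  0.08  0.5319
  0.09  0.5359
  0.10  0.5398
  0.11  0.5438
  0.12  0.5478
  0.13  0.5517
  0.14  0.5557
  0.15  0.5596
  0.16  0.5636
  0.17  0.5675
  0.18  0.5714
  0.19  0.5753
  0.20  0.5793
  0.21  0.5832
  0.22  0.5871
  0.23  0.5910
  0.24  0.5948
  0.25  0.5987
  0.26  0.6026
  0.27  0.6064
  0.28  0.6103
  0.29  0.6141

σ√T = 0.3 × 0.7071 = 0.2121
d₁ = [ln(480/460) + (0.031 − 0.046 + ½·0.3²)·0.5] / (σ√T) = (0.0426 + 0.0150) / 0.2121 = 0.2713 which rounds to 0.27
d₂ = 0.2713 − 0.2121 = 0.0592 which rounds to 0.06
exp(−qT) = exp(−0.046·0.5) = 0.9773;  exp(−rT) = exp(−0.031·0.5) = 0.9846
N(d₁) = N(0.27) = 0.6064;  N(d₂) = N(0.06) = 0.5239
C = 480·0.9773·0.6064 − 460·0.9846·0.5239 = 284.4647 − 237.2827 = 47.1820

47.18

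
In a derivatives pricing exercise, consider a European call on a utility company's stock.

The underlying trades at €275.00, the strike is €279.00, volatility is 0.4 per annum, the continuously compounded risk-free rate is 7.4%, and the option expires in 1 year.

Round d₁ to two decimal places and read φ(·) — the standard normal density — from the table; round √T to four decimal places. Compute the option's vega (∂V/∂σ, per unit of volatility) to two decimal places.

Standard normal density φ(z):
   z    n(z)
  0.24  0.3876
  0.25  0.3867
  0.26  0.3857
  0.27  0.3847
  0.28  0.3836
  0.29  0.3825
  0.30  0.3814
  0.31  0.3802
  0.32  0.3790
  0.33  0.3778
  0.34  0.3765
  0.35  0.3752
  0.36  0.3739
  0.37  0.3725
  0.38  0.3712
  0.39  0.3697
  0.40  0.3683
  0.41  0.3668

103.18

σ√T = 0.4 × 1.0000 = 0.4000
d₁ = [ln(275/279) + (0.074 + 0.4²/2)·1] / 0.4000 = [-0.0144 + 0.1540] / 0.4000 = 0.3489 which rounds to 0.35
√T = √1 = 1.0000
φ(d₁) = φ(0.35) = 0.3752
vega = S·φ(d₁)·√T = 275·0.3752·1.0000 = 103.1800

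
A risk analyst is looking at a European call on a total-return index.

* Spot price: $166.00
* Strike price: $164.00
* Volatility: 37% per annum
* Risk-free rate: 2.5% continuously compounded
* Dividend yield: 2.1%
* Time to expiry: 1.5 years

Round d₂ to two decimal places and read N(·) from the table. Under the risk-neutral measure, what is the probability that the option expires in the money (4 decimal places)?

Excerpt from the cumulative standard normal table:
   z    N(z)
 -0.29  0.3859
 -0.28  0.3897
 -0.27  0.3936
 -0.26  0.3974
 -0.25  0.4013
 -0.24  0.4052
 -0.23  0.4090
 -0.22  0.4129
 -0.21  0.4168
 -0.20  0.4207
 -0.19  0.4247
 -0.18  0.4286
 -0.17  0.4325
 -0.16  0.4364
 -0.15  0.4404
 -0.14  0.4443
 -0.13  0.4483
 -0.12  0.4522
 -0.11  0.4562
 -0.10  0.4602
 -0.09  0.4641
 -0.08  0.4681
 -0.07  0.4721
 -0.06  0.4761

0.4247

σ√T = 0.37 × 1.2247 = 0.4532
ln(S/K) + (r − q + σ²/2)T = ln(166/164) + (0.025 − 0.021 + 0.37²/2)·1.5 = 0.0121 + 0.1087 = 0.1208
d₁ = 0.1208 / 0.4532 = 0.2666 ⇒ 0.27
d₂ = d₁ − σ√T = 0.2666 − 0.4532 = -0.1866 ⇒ -0.19
Risk-neutral Pr[S_T > K] = N(d₂) = N(-0.19) = 0.4247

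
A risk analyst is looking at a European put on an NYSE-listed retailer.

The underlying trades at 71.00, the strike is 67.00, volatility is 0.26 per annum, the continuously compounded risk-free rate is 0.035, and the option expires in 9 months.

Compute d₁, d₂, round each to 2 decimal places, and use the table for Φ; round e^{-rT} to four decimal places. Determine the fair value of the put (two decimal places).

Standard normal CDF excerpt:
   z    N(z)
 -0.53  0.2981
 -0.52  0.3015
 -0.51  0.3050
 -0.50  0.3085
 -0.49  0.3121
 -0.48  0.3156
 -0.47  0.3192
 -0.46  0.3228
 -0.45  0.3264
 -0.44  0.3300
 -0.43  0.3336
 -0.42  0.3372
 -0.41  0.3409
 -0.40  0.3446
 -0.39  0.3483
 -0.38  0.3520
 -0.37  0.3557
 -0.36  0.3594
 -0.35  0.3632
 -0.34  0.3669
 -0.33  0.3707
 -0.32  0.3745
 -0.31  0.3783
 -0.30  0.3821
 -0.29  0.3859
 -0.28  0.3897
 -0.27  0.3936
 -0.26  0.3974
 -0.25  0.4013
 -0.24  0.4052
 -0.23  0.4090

3.78

σ√T = 0.26·√0.75 = 0.2252
d₁ = [ln(71/67) + (0.035 + 0.26²/2)·0.75] / 0.2252 = [0.0580 + 0.0516] / 0.2252 = 0.4867 ⇒ 0.49
d₂ = d₁ − σ√T = 0.4867 − 0.2252 = 0.2615 ⇒ 0.26
e^(−rT) = e^(−0.035·0.75) = 0.9741
N(−d₂) = N(-0.26) = 0.3974;  N(−d₁) = N(-0.49) = 0.3121
P = 67·0.9741·0.3974 − 71·0.3121 = 25.9362 − 22.1591 = 3.7771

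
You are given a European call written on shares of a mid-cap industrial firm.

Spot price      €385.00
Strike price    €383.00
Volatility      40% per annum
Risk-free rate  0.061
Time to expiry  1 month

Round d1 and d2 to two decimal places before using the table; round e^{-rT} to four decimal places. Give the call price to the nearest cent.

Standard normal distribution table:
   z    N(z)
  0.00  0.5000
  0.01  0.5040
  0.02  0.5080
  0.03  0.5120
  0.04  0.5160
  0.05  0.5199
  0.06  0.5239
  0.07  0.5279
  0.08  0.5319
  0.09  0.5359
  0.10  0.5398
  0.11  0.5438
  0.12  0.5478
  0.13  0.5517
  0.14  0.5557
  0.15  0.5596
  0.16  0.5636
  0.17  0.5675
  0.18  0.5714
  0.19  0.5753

€20.35

σ√T = 0.4·√0.08333 = 0.1155
d₁ = [ln(385/383) + (0.061 + ½·0.4²)·0.08333] / (σ√T) = (0.0052 + 0.0118) / 0.1155 = 0.1469 ⇒ 0.15
d₂ = 0.1469 − 0.1155 = 0.0314 ⇒ 0.03
e^(−rT) = e^(−0.061·0.08333) = 0.9949
N(d₁) = N(0.15) = 0.5596;  N(d₂) = N(0.03) = 0.5120
C = 385·0.5596 − 383·0.9949·0.5120 = 215.4460 − 195.0959 = 20.3501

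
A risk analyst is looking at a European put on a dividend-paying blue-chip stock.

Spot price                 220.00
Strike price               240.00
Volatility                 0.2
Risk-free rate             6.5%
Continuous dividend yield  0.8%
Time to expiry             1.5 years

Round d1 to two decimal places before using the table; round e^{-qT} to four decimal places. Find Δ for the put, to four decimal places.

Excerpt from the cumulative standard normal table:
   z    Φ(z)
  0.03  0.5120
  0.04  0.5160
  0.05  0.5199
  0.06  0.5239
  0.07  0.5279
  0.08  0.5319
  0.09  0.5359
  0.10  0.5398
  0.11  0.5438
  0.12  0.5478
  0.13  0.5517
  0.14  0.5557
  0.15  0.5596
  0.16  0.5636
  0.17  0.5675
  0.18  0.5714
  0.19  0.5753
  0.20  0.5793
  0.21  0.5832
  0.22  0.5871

-0.4468

σ√T = 0.2·√1.5 = 0.2449
d₁ = [ln(220/240) + (0.065 − 0.008 + 0.2²/2)·1.5] / 0.2449 = [-0.0870 + 0.1155] / 0.2449 = 0.1163 which rounds to 0.12
N(d₁) = N(0.12) = 0.5478
Δ_put = e^(−qT)·(N(d₁) − 1) = 0.9881·(0.5478 − 1) = -0.4468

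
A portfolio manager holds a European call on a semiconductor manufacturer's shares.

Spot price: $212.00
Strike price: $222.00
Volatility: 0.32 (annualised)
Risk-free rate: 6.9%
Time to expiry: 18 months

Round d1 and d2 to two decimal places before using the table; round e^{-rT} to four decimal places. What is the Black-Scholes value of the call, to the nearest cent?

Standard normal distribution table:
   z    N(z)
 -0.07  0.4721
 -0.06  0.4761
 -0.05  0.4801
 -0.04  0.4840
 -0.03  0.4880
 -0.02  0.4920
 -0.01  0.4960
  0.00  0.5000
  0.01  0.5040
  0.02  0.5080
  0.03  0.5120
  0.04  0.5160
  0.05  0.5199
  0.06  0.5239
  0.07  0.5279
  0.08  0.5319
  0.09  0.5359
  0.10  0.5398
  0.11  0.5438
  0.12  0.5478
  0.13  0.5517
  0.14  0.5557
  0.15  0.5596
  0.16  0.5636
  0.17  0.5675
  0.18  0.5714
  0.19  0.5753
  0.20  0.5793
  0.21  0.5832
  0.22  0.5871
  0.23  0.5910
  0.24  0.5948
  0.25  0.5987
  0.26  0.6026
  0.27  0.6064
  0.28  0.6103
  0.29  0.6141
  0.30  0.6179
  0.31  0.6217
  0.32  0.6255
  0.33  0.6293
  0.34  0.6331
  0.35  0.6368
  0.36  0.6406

$38.11

T = 1.5;  σ√T = 0.3919
d₁ = [ln(212/222) + (0.069 + 0.32²/2)·1.5] / 0.3919 = [-0.0461 + 0.1803] / 0.3919 = 0.3424 → 0.34
d₂ = d₁ − σ√T = 0.3424 − 0.3919 = -0.0495 → -0.05
e^(−rT) = e^(−0.069·1.5) = 0.9017
N(d₁) = N(0.34) = 0.6331;  N(d₂) = N(-0.05) = 0.4801
C = 212·0.6331 − 222·0.9017·0.4801 = 134.2172 − 96.1052 = 38.1120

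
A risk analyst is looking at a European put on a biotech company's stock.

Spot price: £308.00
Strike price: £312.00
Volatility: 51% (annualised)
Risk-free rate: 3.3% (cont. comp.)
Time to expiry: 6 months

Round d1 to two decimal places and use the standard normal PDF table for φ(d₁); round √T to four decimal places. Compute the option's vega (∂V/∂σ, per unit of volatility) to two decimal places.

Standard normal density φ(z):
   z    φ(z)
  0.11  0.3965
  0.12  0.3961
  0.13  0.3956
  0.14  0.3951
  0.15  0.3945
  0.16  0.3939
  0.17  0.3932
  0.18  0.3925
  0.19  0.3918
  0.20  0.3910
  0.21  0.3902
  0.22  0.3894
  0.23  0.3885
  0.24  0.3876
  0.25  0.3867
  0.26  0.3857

85.33

σ√T = 0.51·√0.5 = 0.3606
d₁ = [ln(308/312) + (0.033 + 0.51²/2)·0.5] / 0.3606 = [-0.0129 + 0.0815] / 0.3606 = 0.1903 → 0.19
√T = √0.5 = 0.7071
φ(d₁) = φ(0.19) = 0.3918
vega = S·φ(d₁)·√T = 308·0.3918·0.7071 = 85.3289
(The call has the same vega.)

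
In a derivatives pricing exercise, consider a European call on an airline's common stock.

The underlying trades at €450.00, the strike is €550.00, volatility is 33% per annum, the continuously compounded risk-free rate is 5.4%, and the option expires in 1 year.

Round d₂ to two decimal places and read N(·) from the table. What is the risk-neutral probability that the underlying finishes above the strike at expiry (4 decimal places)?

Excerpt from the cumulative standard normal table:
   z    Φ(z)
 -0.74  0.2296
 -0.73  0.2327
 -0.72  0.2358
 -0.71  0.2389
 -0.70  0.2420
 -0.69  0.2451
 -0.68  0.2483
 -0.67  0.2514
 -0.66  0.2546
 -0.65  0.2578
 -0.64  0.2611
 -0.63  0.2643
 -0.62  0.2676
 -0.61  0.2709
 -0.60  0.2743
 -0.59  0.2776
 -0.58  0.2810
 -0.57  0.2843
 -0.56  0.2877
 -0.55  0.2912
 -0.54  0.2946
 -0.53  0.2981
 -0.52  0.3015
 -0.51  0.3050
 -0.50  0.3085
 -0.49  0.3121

0.2709

T = 1;  σ√T = 0.3300
d₁ = [ln(450/550) + (0.054 + 0.33²/2)·1] / 0.3300 = [-0.2007 + 0.1085] / 0.3300 = -0.2795 ⇒ -0.28
d₂ = d₁ − σ√T = -0.2795 − 0.3300 = -0.6095 ⇒ -0.61
Pr(exercise) under Q = N(d₂) = 0.2709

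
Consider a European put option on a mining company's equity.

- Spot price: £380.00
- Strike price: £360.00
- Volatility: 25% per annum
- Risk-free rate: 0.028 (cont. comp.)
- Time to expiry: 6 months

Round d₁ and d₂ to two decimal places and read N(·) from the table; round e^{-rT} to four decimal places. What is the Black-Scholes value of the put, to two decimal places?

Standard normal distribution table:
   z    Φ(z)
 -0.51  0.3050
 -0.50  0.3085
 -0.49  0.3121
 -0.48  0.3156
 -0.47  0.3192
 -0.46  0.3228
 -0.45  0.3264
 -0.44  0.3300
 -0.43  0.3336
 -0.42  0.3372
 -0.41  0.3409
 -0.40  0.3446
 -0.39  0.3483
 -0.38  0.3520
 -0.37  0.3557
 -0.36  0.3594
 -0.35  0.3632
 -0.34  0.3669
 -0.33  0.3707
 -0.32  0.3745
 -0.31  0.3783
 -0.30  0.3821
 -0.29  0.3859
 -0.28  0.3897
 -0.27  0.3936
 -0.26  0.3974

£14.35

σ√T = 0.25 × 0.7071 = 0.1768
d₁ = [ln(380/360) + (0.028 + 0.25²/2)·0.5] / 0.1768 = [0.0541 + 0.0296] / 0.1768 = 0.4734 ≈ 0.47
d₂ = d₁ − σ√T = 0.4734 − 0.1768 = 0.2967 ≈ 0.30
e^(−rT) = e^(−0.028·0.5) = 0.9861
P = 360·0.9861·N(-0.30) − 380·N(-0.47) = 360·0.9861·0.3821 − 380·0.3192 = 135.6440 − 121.2960 = 14.3480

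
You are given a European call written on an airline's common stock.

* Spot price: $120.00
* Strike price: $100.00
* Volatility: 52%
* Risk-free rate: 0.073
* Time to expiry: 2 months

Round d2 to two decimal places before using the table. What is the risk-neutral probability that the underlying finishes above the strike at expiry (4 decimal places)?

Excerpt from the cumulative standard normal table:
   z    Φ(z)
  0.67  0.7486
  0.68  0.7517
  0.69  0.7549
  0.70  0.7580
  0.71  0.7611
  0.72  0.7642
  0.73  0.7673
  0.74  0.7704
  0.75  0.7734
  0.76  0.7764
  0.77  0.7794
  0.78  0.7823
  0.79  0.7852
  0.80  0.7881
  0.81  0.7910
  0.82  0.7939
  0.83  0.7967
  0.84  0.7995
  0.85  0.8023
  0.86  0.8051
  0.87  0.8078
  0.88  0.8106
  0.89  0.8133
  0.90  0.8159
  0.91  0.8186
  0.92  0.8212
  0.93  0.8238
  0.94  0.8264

0.7910

σ√T = 0.52 × 0.4082 = 0.2123
d₁ = [ln(120/100) + (0.073 + 0.52²/2)·0.1667] / 0.2123 = [0.1823 + 0.0347] / 0.2123 = 1.0223 ⇒ 1.02
d₂ = d₁ − σ√T = 1.0223 − 0.2123 = 0.8100 ⇒ 0.81
Risk-neutral Pr[S_T > K] = N(d₂) = N(0.81) = 0.7910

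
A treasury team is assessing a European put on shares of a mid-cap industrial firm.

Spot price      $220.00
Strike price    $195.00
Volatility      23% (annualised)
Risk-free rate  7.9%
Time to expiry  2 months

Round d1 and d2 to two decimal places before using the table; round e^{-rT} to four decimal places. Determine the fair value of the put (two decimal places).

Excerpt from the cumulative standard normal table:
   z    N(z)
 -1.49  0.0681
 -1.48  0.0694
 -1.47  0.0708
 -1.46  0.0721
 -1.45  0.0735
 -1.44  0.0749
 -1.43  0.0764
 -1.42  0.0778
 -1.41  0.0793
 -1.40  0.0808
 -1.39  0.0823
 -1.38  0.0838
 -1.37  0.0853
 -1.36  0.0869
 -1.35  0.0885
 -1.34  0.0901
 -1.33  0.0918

$0.55

σ√T = 0.23·√0.1667 = 0.0939
ln(S/K) + (r + σ²/2)T = ln(220/195) + (0.079 + 0.23²/2)·0.1667 = 0.1206 + 0.0176 = 0.1382
d₁ = 0.1382 / 0.0939 = 1.4719 which rounds to 1.47
d₂ = d₁ − σ√T = 1.4719 − 0.0939 = 1.3780 which rounds to 1.38
exp(−rT) = exp(−0.079·0.1667) = 0.9869
P = 195·0.9869·N(-1.38) − 220·N(-1.47) = 195·0.9869·0.0838 − 220·0.0708 = 16.1269 − 15.5760 = 0.5509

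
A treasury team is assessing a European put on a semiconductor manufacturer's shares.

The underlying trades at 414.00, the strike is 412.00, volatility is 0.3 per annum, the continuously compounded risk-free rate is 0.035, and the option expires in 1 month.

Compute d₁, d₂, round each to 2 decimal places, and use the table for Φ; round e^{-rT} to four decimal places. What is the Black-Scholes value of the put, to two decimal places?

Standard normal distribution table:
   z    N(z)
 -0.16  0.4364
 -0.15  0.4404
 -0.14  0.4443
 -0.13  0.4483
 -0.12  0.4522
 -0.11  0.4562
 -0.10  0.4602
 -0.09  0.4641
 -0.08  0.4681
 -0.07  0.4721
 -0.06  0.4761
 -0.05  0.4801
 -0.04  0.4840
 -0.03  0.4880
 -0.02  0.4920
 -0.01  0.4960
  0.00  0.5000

σ√T = 0.3 × 0.2887 = 0.0866
ln(S/K) + (r + σ²/2)T = ln(414/412) + (0.035 + 0.3²/2)·0.08333 = 0.0048 + 0.0067 = 0.0115
d₁ = 0.0115 / 0.0866 = 0.1329 ⇒ 0.13
d₂ = d₁ − σ√T = 0.1329 − 0.0866 = 0.0463 ⇒ 0.05
exp(−rT) = exp(−0.035·0.08333) = 0.9971
P = 412·0.9971·N(-0.05) − 414·N(-0.13) = 412·0.9971·0.4801 − 414·0.4483 = 197.2276 − 185.5962 = 11.6314

11.63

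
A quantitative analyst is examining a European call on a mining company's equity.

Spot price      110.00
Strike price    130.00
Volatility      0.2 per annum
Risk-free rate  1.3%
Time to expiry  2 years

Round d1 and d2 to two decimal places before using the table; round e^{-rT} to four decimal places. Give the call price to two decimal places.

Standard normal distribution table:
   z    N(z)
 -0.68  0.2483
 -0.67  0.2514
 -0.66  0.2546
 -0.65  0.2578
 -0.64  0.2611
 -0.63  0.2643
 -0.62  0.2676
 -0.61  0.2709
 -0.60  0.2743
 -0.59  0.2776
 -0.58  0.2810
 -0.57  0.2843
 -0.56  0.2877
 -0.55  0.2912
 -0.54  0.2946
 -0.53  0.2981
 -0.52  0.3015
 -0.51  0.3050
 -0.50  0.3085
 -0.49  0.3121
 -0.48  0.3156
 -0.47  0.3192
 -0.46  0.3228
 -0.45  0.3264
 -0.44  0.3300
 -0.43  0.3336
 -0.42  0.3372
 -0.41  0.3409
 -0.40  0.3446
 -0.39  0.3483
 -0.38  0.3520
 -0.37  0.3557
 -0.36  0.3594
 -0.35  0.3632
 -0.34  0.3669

6.46

σ√T = 0.2·√2 = 0.2828
ln(S/K) + (r + σ²/2)T = ln(110/130) + (0.013 + 0.2²/2)·2 = -0.1671 + 0.0660 = -0.1011
d₁ = -0.1011 / 0.2828 = -0.3573 ⇒ -0.36
d₂ = d₁ − σ√T = -0.3573 − 0.2828 = -0.6401 ⇒ -0.64
exp(−rT) = exp(−0.013·2) = 0.9743
C = 110·N(-0.36) − 130·0.9743·N(-0.64) = 110·0.3594 − 130·0.9743·0.2611 = 39.5340 − 33.0707 = 6.4633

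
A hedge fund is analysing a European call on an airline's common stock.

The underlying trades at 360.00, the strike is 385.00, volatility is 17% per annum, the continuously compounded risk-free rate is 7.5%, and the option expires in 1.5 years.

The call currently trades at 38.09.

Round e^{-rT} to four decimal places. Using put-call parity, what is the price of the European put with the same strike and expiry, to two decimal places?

22.13

exp(−rT) = exp(−0.075·1.5) = 0.8936
Put-call parity: C − P = S − K·e^(−rT) = 360 − 385·0.8936 = 360 − 344.0360 = 15.9640
P = C − (C − P) = 38.09 − (15.9640) = 22.1260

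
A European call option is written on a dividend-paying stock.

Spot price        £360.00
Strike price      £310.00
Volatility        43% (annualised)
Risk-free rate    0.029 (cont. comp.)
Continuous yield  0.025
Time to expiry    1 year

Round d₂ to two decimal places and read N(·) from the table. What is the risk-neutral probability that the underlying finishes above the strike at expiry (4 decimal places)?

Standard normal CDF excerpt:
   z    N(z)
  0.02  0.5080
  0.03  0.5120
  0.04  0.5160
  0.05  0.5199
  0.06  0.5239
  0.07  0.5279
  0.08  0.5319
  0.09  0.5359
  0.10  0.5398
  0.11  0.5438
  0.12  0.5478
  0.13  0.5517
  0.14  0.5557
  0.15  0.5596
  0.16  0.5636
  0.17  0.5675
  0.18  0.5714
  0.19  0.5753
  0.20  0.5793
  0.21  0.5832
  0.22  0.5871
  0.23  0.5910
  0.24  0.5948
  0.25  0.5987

0.5557

σ√T = 0.43 × 1.0000 = 0.4300
d₁ = [ln(360/310) + (0.029 − 0.025 + ½·0.43²)·1] / (σ√T) = (0.1495 + 0.0964) / 0.4300 = 0.5721 ⇒ 0.57
d₂ = 0.5721 − 0.4300 = 0.1421 ⇒ 0.14
Risk-neutral Pr[S_T > K] = N(d₂) = N(0.14) = 0.5557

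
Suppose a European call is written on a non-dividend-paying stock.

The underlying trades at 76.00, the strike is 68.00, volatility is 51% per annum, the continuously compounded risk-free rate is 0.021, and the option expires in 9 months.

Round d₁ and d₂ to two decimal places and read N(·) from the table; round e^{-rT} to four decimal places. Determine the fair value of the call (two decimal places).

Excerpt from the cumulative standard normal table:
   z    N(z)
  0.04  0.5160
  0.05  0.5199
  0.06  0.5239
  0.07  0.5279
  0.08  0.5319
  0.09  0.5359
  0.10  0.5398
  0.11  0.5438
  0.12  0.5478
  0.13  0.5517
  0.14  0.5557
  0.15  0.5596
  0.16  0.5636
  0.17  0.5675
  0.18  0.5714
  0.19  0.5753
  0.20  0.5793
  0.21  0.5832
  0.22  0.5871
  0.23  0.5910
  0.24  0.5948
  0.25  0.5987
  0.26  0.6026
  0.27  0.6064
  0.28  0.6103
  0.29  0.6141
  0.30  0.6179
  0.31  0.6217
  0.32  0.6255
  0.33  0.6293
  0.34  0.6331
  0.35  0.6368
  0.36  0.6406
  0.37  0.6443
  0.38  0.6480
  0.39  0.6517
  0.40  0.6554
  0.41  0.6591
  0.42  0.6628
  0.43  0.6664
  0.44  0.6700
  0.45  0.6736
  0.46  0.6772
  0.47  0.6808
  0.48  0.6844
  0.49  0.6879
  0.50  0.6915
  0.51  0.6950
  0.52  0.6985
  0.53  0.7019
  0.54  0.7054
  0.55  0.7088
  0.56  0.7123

T = 0.75;  σ√T = 0.4417
ln(S/K) + (r + σ²/2)T = ln(76/68) + (0.021 + 0.51²/2)·0.75 = 0.1112 + 0.1133 = 0.2245
d₁ = 0.2245 / 0.4417 = 0.5083 ⇒ 0.51
d₂ = d₁ − σ√T = 0.5083 − 0.4417 = 0.0667 ⇒ 0.07
e^(−rT) = e^(−0.021·0.75) = 0.9844
C = 76·N(0.51) − 68·0.9844·N(0.07) = 76·0.6950 − 68·0.9844·0.5279 = 52.8200 − 35.3372 = 17.4828

17.48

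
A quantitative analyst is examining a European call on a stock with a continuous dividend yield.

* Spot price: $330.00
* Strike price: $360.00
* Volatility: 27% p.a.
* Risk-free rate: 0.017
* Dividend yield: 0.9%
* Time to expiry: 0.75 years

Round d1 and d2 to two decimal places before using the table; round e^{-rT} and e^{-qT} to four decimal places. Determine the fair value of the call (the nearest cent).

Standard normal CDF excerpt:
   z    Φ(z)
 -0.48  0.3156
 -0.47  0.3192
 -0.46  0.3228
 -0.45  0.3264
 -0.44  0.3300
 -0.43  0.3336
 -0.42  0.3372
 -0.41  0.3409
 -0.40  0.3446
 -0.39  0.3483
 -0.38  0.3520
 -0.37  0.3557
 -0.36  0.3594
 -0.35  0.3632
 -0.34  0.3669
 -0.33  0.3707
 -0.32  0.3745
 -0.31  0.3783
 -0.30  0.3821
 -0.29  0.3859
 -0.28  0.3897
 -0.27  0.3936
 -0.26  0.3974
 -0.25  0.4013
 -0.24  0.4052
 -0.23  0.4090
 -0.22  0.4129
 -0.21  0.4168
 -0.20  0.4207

$19.33

T = 0.75;  σ√T = 0.2338
ln(S/K) + (r − q + σ²/2)T = ln(330/360) + (0.017 − 0.009 + 0.27²/2)·0.75 = -0.0870 + 0.0333 = -0.0537
d₁ = -0.0537 / 0.2338 = -0.2295 ≈ -0.23
d₂ = d₁ − σ√T = -0.2295 − 0.2338 = -0.4634 ≈ -0.46
e^(−qT) = e^(−0.009·0.75) = 0.9933;  e^(−rT) = e^(−0.017·0.75) = 0.9873
N(d₁) = N(-0.23) = 0.4090;  N(d₂) = N(-0.46) = 0.3228
C = 330·0.9933·0.4090 − 360·0.9873·0.3228 = 134.0657 − 114.7322 = 19.3335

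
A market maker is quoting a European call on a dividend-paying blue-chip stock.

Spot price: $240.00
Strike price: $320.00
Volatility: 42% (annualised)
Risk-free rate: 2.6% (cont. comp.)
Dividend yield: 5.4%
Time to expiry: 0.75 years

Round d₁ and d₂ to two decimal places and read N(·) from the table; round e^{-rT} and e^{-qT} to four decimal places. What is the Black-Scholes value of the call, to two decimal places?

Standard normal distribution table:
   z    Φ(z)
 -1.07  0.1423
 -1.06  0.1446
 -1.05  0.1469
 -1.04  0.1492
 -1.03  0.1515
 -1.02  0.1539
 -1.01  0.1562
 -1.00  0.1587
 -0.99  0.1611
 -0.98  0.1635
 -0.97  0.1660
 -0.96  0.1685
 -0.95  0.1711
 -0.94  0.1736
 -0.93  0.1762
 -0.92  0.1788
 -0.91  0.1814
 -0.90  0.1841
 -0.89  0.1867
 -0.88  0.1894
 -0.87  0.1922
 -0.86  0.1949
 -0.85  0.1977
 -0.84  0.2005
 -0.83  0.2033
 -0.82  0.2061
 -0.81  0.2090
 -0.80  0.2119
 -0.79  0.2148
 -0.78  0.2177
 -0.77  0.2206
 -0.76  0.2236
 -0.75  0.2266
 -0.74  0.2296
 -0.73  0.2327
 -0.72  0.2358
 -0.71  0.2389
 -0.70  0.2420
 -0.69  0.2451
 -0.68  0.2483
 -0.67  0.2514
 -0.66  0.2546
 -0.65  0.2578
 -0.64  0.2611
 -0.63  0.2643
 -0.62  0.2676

σ√T = 0.42·√0.75 = 0.3637
d₁ = [ln(240/320) + (0.026 − 0.054 + 0.42²/2)·0.75] / 0.3637 = [-0.2877 + 0.0451] / 0.3637 = -0.6668 ⇒ -0.67
d₂ = d₁ − σ√T = -0.6668 − 0.3637 = -1.0305 ⇒ -1.03
exp(−qT) = exp(−0.054·0.75) = 0.9603;  exp(−rT) = exp(−0.026·0.75) = 0.9807
N(d₁) = N(-0.67) = 0.2514;  N(d₂) = N(-1.03) = 0.1515
C = 240·0.9603·0.2514 − 320·0.9807·0.1515 = 57.9407 − 47.5443 = 10.3963

$10.40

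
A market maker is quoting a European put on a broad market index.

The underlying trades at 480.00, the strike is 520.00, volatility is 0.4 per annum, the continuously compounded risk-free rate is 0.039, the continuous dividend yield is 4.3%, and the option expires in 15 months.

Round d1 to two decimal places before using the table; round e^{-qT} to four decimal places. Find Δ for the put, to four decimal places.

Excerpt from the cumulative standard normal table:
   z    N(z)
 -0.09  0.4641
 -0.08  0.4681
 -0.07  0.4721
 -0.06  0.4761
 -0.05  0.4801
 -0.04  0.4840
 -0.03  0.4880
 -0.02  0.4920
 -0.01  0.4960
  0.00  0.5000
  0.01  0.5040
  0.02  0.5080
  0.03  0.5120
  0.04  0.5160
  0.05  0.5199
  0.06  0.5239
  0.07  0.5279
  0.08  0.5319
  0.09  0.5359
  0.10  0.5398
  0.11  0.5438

T = 1.25;  σ√T = 0.4472
ln(S/K) + (r − q + σ²/2)T = ln(480/520) + (0.039 − 0.043 + 0.4²/2)·1.25 = -0.0800 + 0.0950 = 0.0150
d₁ = 0.0150 / 0.4472 = 0.0334 ≈ 0.03
N(d₁) = N(0.03) = 0.5120
Δ_put = e^(−qT)·(N(d₁) − 1) = 0.9477·(0.5120 − 1) = -0.4625

-0.4625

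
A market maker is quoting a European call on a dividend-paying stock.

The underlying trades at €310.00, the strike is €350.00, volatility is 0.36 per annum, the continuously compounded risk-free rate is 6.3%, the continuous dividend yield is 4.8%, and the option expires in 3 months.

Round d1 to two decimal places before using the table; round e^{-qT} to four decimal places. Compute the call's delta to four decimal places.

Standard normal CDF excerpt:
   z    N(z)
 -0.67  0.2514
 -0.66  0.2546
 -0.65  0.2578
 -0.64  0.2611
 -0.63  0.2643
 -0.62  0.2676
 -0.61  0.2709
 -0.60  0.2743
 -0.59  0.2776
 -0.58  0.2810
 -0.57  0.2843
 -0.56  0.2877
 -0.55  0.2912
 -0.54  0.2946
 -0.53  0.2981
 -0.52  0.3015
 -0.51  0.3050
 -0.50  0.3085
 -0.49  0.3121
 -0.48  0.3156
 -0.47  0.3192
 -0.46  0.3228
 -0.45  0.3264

σ√T = 0.36 × 0.5000 = 0.1800
d₁ = [ln(310/350) + (0.063 − 0.048 + ½·0.36²)·0.25] / (σ√T) = (-0.1214 + 0.0199) / 0.1800 = -0.5634 → -0.56
N(d₁) = N(-0.56) = 0.2877
Δ_call = e^(−qT)·N(d₁) = 0.9881·0.2877 = 0.2843

0.2843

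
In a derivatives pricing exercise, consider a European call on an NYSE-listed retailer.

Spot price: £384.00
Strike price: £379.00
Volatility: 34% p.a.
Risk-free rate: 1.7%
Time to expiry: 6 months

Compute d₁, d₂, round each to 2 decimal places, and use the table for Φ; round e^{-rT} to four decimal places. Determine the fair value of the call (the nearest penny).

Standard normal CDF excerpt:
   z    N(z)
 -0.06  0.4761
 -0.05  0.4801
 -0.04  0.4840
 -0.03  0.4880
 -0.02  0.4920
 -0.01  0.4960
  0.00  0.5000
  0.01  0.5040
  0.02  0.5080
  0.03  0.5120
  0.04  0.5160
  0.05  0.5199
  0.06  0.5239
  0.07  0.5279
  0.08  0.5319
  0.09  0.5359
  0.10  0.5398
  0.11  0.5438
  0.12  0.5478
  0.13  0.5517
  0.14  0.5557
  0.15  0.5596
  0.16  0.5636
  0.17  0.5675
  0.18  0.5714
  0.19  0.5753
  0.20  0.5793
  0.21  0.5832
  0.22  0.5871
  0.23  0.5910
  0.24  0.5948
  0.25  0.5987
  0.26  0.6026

£40.57

T = 0.5;  σ√T = 0.2404
d₁ = [ln(384/379) + (0.017 + 0.34²/2)·0.5] / 0.2404 = [0.0131 + 0.0374] / 0.2404 = 0.2101 which rounds to 0.21
d₂ = d₁ − σ√T = 0.2101 − 0.2404 = -0.0303 which rounds to -0.03
e^(−rT) = e^(−0.017·0.5) = 0.9915
N(d₁) = N(0.21) = 0.5832;  N(d₂) = N(-0.03) = 0.4880
C = 384·0.5832 − 379·0.9915·0.4880 = 223.9488 − 183.3799 = 40.5689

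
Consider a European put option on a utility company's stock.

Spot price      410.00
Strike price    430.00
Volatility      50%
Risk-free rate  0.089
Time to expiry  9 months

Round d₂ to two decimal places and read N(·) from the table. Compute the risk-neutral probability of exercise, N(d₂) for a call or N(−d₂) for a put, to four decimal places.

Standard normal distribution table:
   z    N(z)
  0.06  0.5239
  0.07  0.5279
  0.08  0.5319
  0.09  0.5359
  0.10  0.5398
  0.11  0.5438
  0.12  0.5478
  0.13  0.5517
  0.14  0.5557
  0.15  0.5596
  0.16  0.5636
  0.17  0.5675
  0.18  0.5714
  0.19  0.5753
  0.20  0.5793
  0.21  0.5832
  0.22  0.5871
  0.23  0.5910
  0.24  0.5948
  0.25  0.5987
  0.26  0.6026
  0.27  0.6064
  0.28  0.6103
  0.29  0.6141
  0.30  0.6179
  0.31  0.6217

0.5675

σ√T = 0.5·√0.75 = 0.4330
d₁ = [ln(410/430) + (0.089 + 0.5²/2)·0.75] / 0.4330 = [-0.0476 + 0.1605] / 0.4330 = 0.2607 which rounds to 0.26
d₂ = d₁ − σ√T = 0.2607 − 0.4330 = -0.1723 which rounds to -0.17
Risk-neutral Pr[S_T < K] = N(−d₂) = N(0.17) = 0.5675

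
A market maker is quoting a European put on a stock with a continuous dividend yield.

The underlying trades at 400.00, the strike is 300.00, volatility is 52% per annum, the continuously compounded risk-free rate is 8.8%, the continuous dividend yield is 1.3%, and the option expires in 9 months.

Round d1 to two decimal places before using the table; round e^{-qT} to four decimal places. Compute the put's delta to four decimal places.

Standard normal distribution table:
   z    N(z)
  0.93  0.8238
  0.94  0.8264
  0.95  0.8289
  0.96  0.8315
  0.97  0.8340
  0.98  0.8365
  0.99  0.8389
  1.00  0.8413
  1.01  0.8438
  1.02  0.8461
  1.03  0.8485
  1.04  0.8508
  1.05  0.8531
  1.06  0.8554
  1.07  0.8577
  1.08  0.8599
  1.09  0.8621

T = 0.75;  σ√T = 0.4503
d₁ = [ln(400/300) + (0.088 − 0.013 + ½·0.52²)·0.75] / (σ√T) = (0.2877 + 0.1577) / 0.4503 = 0.9889 ⇒ 0.99
N(d₁) = N(0.99) = 0.8389
Δ_put = e^(−qT)·(N(d₁) − 1) = 0.9903·(0.8389 − 1) = -0.1595

-0.1595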